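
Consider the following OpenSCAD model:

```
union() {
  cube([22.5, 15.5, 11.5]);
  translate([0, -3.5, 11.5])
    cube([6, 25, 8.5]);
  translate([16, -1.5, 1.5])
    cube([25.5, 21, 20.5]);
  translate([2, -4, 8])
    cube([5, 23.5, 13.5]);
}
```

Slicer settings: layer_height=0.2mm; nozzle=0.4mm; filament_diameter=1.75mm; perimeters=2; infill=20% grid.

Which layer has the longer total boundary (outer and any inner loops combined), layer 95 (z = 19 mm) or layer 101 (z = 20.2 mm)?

layer 95 (z = 19 mm)

Layer 95 (z = 19): the cube does not reach this height (z outside [0, 11.5]); the cube at (0, -3.5) (footprint 6×25) is included at this height (perimeter 62.00 mm); the cube at (16, -1.5) is present — its section is the full 25.5×21 rectangle (perimeter 93.00 mm); the cube at (2, -4) (footprint 5×23.5) is included at this height (perimeter 57.00 mm); Combining (union): the regions partially overlap (shared area 92.00 mm²), so the edge portions inside another operand are dropped and the merged outline is re-measured after clipping — boundary = 158.00 mm. So its perimeter = 158.00 mm. Layer 101 (z = 20.2): the cube is absent (z outside [0, 11.5]); the cube at (0, -3.5) does not reach this height (z outside [11.5, 20]); the cube at (16, -1.5) is present — its section is the full 25.5×21 rectangle (perimeter 93.00 mm); the cube at (2, -4) (footprint 5×23.5) is included at this height (perimeter 57.00 mm); Taking the union: the 2 present regions are separate (no shared area or edge), so areas and boundary lengths simply add and each stays a separate island — boundary = 150.00 mm. So its perimeter = 150.00 mm. Layer 95 is larger (158.00 vs 150.00 mm).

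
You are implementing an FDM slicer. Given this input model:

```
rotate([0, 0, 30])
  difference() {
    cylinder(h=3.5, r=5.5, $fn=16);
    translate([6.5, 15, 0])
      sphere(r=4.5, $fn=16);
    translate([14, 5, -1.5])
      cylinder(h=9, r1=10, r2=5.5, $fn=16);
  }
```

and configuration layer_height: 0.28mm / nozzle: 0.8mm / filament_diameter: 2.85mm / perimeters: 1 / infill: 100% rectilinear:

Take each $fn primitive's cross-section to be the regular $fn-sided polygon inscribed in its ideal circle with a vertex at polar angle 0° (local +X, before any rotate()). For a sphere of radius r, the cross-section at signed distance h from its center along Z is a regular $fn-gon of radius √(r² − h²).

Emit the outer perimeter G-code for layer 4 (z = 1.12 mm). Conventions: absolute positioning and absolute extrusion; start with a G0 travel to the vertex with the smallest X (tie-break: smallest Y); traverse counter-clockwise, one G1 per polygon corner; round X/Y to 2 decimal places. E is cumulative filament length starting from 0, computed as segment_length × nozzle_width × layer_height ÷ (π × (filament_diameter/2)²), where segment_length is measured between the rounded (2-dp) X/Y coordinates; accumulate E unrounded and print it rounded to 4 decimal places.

At z = 1.12 mm: the r=5.5 cylinder contributes a regular 16-gon of circumradius 5.5; the sphere at (6.5, 15): section is a regular 16-gon, circumradius = √(r²−h²) = √(4.5²−1.12²) = 4.358; the cone at (14, 5): at t=0.291 of its height the radius interpolates to r₁+(r₂−r₁)t = 8.690, giving a regular 16-gon of that circumradius; Subtracting the remaining from the first: starting from the r=5.5 cylinder, the r=4.5 sphere at (6.5, 15) misses the remaining region (no effect); the cone at (14, 5) misses the remaining region (no effect) — 1 connected region; (rotated 30° about Z; rotation is an isometry so areas/perimeters/island counts are preserved). The outline is a single polygon with 16 vertices. Extrusion per mm of travel: 0.8 × 0.28 / (π × 1.425²) = 0.035113. Accumulating E over each segment gives final E = 1.2051.

G0 X-5.45 Y-0.72 Z1.12
G1 X-4.76 Y-2.75 E0.0753
G1 X-3.35 Y-4.36 E0.1504
G1 X-1.42 Y-5.31 E0.2260
G1 X0.72 Y-5.45 E0.3013
G1 X2.75 Y-4.76 E0.3766
G1 X4.36 Y-3.35 E0.4517
G1 X5.31 Y-1.42 E0.5272
G1 X5.45 Y0.72 E0.6025
G1 X4.76 Y2.75 E0.6778
G1 X3.35 Y4.36 E0.7530
G1 X1.42 Y5.31 E0.8285
G1 X-0.72 Y5.45 E0.9038
G1 X-2.75 Y4.76 E0.9791
G1 X-4.36 Y3.35 E1.0542
G1 X-5.31 Y1.42 E1.1298
G1 X-5.45 Y-0.72 E1.2051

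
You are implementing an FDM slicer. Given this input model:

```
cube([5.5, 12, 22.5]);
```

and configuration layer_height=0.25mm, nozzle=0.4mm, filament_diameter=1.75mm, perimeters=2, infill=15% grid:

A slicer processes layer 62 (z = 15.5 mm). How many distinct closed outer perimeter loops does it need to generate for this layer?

1

At z = 15.5 mm: the cube (footprint 5.5×12) is included at this height. The result has 1 disconnected region.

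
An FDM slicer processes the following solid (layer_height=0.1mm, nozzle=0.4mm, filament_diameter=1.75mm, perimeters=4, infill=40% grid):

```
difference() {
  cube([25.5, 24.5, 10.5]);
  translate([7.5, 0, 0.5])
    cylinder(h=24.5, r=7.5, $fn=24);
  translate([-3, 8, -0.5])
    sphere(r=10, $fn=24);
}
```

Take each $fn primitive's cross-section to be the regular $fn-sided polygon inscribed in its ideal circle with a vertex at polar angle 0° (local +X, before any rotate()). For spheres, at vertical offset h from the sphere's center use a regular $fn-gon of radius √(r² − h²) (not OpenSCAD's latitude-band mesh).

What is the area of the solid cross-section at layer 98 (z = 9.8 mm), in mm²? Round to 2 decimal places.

537.40 mm²

At z = 9.8 mm: the 25.5×24.5 cube contributes its full rectangle (area 624.75 mm²); the r=7.5 cylinder at (7.5, 0) gives a regular 24-gon of circumradius 7.5 (constant along its height) (area = (24/2)·7.500²·sin(360°/24) = 174.70 mm²); the sphere at (-3, 8) does not reach this height (|z−center|=10.300 > r=10); Subtracting the remaining from the first: starting from the 25.5×24.5 cube (624.75 mm²), the r=7.5 cylinder at (7.5, 0) partially overlaps it — only the 87.35 mm² overlap (of its 174.70 mm²) is removed, clipping the outline — area = 537.40 mm². Overall, the cross-section is a single solid region. Net area = 537.40 mm².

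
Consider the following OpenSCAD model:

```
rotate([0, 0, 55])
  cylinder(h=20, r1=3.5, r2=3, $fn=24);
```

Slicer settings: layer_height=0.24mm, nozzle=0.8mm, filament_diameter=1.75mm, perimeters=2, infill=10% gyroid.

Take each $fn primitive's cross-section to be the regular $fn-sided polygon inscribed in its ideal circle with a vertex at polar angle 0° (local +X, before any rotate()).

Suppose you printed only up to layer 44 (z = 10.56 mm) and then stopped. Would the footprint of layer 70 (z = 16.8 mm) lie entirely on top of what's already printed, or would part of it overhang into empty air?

entirely on top

Compare the two slices. At z = 10.56: the cone contributes a regular 24-gon of circumradius 3.236 (interpolated between r1=3.5 and r2=3 at t=0.528) (area = (24/2)·3.236²·sin(360°/24) = 32.52 mm²); (whole slice rotated 55° about Z — lengths, areas and connectivity unchanged). At z = 16.8: the cone: at t=0.840 of its height the radius interpolates to r₁+(r₂−r₁)t = 3.080, giving a regular 24-gon of that circumradius (area = (24/2)·3.080²·sin(360°/24) = 29.46 mm²); (whole slice rotated 55° about Z — lengths, areas and connectivity unchanged). Checking containment: the cross-section at z = 16.8 is a subset of the cross-section at z = 10.56.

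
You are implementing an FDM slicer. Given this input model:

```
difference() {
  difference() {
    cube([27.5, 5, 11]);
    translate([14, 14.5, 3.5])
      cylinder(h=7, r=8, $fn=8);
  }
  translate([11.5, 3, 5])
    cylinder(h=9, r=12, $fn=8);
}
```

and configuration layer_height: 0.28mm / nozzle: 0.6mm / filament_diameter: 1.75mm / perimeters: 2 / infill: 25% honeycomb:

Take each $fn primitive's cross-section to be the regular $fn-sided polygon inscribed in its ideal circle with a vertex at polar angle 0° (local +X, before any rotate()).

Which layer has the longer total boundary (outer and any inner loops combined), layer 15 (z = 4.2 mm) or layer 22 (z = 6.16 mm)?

Layer 15 (z = 4.2): the cube (footprint 27.5×5) is included at this height (perimeter 65.00 mm); the r=8 cylinder at (14, 14.5) contributes a regular 8-gon of circumradius 8 (perimeter = 2·8·8.000·sin(180°/8) = 48.98 mm); After the difference (first − rest): starting from the 27.5×5 cube, the r=8 cylinder at (14, 14.5) misses the remaining region (no effect) — boundary = 65.00 mm; the cylinder at (11.5, 3) does not reach this height (z outside [5, 14]); Taking the first minus the rest: none of the subtracted shapes is present at this height, so the result so far is unchanged — boundary = 65.00 mm. So its perimeter = 65.00 mm. Layer 22 (z = 6.16): the 27.5×5 cube contributes its full rectangle (perimeter 65.00 mm); the r=8 cylinder at (14, 14.5) gives a regular 8-gon of circumradius 8 (constant along its height) (perimeter = 2·8·8.000·sin(180°/8) = 48.98 mm); Taking the first minus the rest: starting from the 27.5×5 cube, the r=8 cylinder at (14, 14.5) misses the remaining region (no effect) — boundary = 65.00 mm; the r=12 cylinder at (11.5, 3) contributes a regular 8-gon of circumradius 12 (perimeter = 2·8·12.000·sin(180°/8) = 73.48 mm); Subtracting the remaining from the first: starting from that combined region, the r=12 cylinder at (11.5, 3) partially overlaps it — only the 114.01 mm² overlap (of its 407.29 mm²) is removed, clipping the outline — boundary = 26.94 mm. So its perimeter = 26.94 mm. Layer 15 is larger (65.00 vs 26.94 mm).

layer 15 (z = 4.2 mm)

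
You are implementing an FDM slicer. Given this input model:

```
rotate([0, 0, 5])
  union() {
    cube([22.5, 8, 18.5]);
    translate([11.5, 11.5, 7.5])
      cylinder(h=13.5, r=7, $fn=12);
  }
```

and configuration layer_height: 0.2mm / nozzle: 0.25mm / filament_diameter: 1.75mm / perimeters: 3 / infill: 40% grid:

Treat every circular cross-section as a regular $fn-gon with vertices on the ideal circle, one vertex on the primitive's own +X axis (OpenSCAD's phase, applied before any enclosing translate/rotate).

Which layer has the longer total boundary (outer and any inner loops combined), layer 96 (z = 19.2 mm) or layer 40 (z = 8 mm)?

layer 40 (z = 8 mm)

Layer 96 (z = 19.2): the cube is absent (z outside [0, 18.5]); the cylinder at (11.5, 11.5): section is a regular 12-gon, circumradius r=7 (perimeter = 2·12·7.000·sin(180°/12) = 43.48 mm); Combining (union): only the r=7 cylinder at (11.5, 11.5) is present, so the union is just that shape — boundary = 43.48 mm; (rotated 5° about Z; rotation is an isometry so areas/perimeters/island counts are preserved). So its perimeter = 43.48 mm. Layer 40 (z = 8): the cube (footprint 22.5×8) is included at this height (perimeter 61.00 mm); the r=7 cylinder at (11.5, 11.5) gives a regular 12-gon of circumradius 7 (constant along its height) (perimeter = 2·12·7.000·sin(180°/12) = 43.48 mm); Combining (union): the regions partially overlap (shared area 27.78 mm²), so the edge portions inside another operand are dropped and the merged outline is re-measured after clipping — boundary = 77.86 mm; (whole slice rotated 5° about Z — lengths, areas and connectivity unchanged). So its perimeter = 77.86 mm. Layer 40 is larger (77.86 vs 43.48 mm).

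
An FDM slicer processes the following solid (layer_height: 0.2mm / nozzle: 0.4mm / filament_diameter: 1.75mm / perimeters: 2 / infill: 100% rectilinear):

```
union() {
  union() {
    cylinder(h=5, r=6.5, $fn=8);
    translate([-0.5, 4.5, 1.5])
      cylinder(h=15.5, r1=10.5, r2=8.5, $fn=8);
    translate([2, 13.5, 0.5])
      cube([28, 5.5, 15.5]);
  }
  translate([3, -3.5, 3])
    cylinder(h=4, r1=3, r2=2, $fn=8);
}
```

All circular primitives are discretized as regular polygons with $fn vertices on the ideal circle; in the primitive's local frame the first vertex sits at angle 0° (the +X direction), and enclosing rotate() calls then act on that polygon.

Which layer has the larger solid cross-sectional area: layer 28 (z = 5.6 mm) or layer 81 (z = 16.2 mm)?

Layer 28 (z = 5.6): the cylinder is absent (z outside [0, 5]); the cone at (-0.5, 4.5) contributes a regular 8-gon of circumradius 9.971 (interpolated between r1=10.5 and r2=8.5 at t=0.265) (area = (8/2)·9.971²·sin(360°/8) = 281.20 mm²); the cube at (2, 13.5) (footprint 28×5.5) is included at this height (area 154.00 mm²); Taking the union: the 2 present regions are separate (no shared area or edge), so areas and boundary lengths simply add and each stays a separate island — area = 435.20 mm²; the cone at (3, -3.5) (r1=3→r2=2) has section circumradius 2.350 here — a regular 8-gon (area = (8/2)·2.350²·sin(360°/8) = 15.62 mm²); Combining (union): the regions partially overlap — summed areas 450.82 mm² minus the doubly-counted overlap 9.90 mm² gives 440.92 mm² — area = 440.92 mm². So its area = 440.92 mm². Layer 81 (z = 16.2): the cylinder is not intersected at this z (z outside [0, 5]); the cone at (-0.5, 4.5) contributes a regular 8-gon of circumradius 8.603 (interpolated between r1=10.5 and r2=8.5 at t=0.948) (area = (8/2)·8.603²·sin(360°/8) = 209.35 mm²); the cube at (2, 13.5) is not intersected at this z (z outside [0.5, 16]); Combining (union): only the cone at (-0.5, 4.5) is present, so the union is just that shape — area = 209.35 mm²; the cone at (3, -3.5) is absent (z outside [3, 7]); Merging all regions: only the result so far is present, so the union is just that shape — area = 209.35 mm². So its area = 209.35 mm². Layer 28 is larger (440.92 vs 209.35 mm²).

layer 28 (z = 5.6 mm)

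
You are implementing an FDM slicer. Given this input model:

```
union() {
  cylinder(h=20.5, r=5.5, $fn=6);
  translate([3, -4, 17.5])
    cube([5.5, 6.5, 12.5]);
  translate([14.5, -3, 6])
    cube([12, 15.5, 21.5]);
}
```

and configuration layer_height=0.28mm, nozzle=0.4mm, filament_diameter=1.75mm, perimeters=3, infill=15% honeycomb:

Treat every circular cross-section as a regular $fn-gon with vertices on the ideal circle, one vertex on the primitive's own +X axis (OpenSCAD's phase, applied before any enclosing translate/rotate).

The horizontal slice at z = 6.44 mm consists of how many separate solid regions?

2

At z = 6.44 mm: the cylinder: section is a regular 6-gon, circumradius r=5.5; the cube at (3, -4) is not intersected at this z (z outside [17.5, 30]); the cube at (14.5, -3) (footprint 12×15.5) is included at this height; Merging all regions: the 2 present regions are separate (no shared area or edge), so areas and boundary lengths simply add and each stays a separate island — 2 connected regions. The result has 2 disconnected regions.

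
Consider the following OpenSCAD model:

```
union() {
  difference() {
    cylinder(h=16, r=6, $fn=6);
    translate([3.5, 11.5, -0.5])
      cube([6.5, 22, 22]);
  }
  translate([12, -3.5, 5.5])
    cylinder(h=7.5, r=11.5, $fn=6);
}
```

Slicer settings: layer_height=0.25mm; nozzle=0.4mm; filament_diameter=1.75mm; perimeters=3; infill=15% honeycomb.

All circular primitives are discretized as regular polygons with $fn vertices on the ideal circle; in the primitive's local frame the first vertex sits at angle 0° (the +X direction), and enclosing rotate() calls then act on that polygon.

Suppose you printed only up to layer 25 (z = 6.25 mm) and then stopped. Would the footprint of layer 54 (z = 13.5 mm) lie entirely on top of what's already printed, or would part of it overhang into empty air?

entirely on top

Compare the two slices. At z = 6.25: the r=6 cylinder contributes a regular 6-gon of circumradius 6 (area = (6/2)·6.000²·sin(360°/6) = 93.53 mm²); the 6.5×22 cube at (3.5, 11.5) contributes its full rectangle (area 143.00 mm²); After the difference (first − rest): starting from the r=6 cylinder (93.53 mm²), the 6.5×22 cube at (3.5, 11.5) misses the remaining region (no effect) — area = 93.53 mm²; the cylinder at (12, -3.5): section is a regular 6-gon, circumradius r=11.5 (area = (6/2)·11.500²·sin(360°/6) = 343.60 mm²); Taking the union: the regions partially overlap — summed areas 437.13 mm² minus the doubly-counted overlap 21.66 mm² gives 415.47 mm² — area = 415.47 mm². At z = 13.5: the cylinder: section is a regular 6-gon, circumradius r=6 (area = (6/2)·6.000²·sin(360°/6) = 93.53 mm²); the 6.5×22 cube at (3.5, 11.5) contributes its full rectangle (area 143.00 mm²); Taking the first minus the rest: starting from the r=6 cylinder (93.53 mm²), the 6.5×22 cube at (3.5, 11.5) misses the remaining region (no effect) — area = 93.53 mm²; the cylinder at (12, -3.5) is not intersected at this z (z outside [5.5, 13]); Combining (union): only the result so far is present, so the union is just that shape — area = 93.53 mm². Checking containment: the cross-section at z = 13.5 is a subset of the cross-section at z = 6.25.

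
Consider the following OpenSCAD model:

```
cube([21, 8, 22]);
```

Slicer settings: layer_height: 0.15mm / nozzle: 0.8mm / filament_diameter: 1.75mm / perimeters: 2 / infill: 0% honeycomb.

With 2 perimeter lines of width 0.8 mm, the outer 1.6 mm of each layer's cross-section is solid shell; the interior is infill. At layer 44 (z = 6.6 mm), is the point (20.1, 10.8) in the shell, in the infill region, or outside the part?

At z = 6.6 mm: the 21×8 cube contributes its full rectangle. Overall, the cross-section is a single solid region. The nearest boundary edge runs (21.00, 8.00)→(0.00, 8.00); distance from the point to it = 2.80 mm. The point is not inside any of the regions above, so it lies outside the cross-section (2.80 mm from the nearest boundary).

outside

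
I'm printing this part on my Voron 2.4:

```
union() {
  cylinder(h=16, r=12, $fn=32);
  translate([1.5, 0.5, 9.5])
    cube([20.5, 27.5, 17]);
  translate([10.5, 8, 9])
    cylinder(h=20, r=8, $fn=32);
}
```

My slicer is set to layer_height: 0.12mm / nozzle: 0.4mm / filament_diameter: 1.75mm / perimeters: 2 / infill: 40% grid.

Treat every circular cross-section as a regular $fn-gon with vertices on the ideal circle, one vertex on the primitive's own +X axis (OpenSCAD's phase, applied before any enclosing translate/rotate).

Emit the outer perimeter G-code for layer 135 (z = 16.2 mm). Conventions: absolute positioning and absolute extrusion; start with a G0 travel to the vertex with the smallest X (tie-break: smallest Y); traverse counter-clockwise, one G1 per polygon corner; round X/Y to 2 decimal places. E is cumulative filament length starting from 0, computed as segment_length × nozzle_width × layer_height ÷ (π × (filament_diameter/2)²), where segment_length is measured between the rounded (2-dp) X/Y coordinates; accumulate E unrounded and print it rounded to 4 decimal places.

At z = 16.2 mm: the cylinder is not intersected at this z (z outside [0, 16]); the cube at (1.5, 0.5) (footprint 20.5×27.5) is included at this height; the r=8 cylinder at (10.5, 8) gives a regular 32-gon of circumradius 8 (constant along its height); Taking the union: the regions partially overlap (shared area 198.06 mm²), so overlapping operands fuse into one piece — 1 connected region. The outline is a single polygon with 9 vertices. Extrusion per mm of travel: 0.4 × 0.12 / (π × 0.875²) = 0.019956. Accumulating E over each segment gives final E = 1.9182.

G0 X1.50 Y0.50 Z16.20
G1 X7.80 Y0.50 E0.1257
G1 X8.94 Y0.15 E0.1495
G1 X10.50 Y0.00 E0.1808
G1 X12.06 Y0.15 E0.2121
G1 X13.20 Y0.50 E0.2359
G1 X22.00 Y0.50 E0.4115
G1 X22.00 Y28.00 E0.9603
G1 X1.50 Y28.00 E1.3694
G1 X1.50 Y0.50 E1.9182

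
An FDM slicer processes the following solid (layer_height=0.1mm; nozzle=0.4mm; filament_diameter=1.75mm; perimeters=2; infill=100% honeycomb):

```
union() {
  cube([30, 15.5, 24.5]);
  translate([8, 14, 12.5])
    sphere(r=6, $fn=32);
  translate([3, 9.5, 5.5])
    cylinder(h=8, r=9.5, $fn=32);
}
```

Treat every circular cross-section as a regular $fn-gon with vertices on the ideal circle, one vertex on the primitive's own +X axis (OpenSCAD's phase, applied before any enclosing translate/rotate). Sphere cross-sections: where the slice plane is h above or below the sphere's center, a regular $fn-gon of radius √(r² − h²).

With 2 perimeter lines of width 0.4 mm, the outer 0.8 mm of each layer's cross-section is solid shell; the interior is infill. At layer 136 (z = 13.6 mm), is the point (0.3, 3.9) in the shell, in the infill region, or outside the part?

shell

At z = 13.6 mm: the cube (footprint 30×15.5) is included at this height; the r=6 sphere at (8, 14) contributes a regular 32-gon of circumradius √(6²−1.1²) = 5.898; the cylinder at (3, 9.5) is absent (z outside [5.5, 13.5]); Combining (union): the regions partially overlap (shared area 71.75 mm²), so overlapping operands fuse into one piece — 1 connected region. Overall, the cross-section is a single solid region. The nearest boundary edge runs (0.00, 0.00)→(0.00, 15.50); distance from the point to it = 0.30 mm. The point is inside the cross-section, 0.30 mm from the nearest boundary — within the 0.8 mm shell band (2 × 0.4).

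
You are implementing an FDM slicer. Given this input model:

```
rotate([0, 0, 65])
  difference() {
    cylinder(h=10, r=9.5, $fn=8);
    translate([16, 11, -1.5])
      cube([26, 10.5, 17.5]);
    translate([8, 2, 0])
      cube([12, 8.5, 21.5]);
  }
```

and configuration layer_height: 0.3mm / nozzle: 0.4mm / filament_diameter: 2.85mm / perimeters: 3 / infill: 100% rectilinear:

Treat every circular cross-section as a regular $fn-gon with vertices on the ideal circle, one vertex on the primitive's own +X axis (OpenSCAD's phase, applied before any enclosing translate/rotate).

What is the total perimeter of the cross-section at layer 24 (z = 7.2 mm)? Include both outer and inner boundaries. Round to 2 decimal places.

At z = 7.2 mm: the r=9.5 cylinder contributes a regular 8-gon of circumradius 9.5 (perimeter = 2·8·9.500·sin(180°/8) = 58.17 mm); the cube at (16, 11) is present — its section is the full 26×10.5 rectangle (perimeter 73.00 mm); the 12×8.5 cube at (8, 2) contributes its full rectangle (perimeter 41.00 mm); Subtracting the remaining from the first: starting from the r=9.5 cylinder, the 26×10.5 cube at (16, 11) misses the remaining region (no effect); the 12×8.5 cube at (8, 2) partially overlaps it — only the 0.54 mm² overlap (of its 102.00 mm²) is removed, clipping the outline — boundary = 58.71 mm; (whole slice rotated 65° about Z — lengths, areas and connectivity unchanged). Overall, the cross-section is a single solid region. Total boundary length (outer) = 58.71 mm.

58.71 mm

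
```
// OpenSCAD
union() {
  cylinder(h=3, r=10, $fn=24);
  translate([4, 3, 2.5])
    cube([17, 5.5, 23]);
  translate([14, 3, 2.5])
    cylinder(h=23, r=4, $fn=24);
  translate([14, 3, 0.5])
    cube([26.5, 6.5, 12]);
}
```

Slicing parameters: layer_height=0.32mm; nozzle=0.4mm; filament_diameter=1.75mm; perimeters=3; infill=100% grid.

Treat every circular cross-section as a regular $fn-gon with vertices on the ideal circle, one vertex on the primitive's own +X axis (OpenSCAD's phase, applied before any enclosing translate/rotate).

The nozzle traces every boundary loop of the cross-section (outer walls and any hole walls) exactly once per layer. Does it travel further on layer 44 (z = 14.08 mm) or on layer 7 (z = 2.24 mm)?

Layer 44 (z = 14.08): the cylinder does not reach this height (z outside [0, 3]); the cube at (4, 3) (footprint 17×5.5) is included at this height (perimeter 45.00 mm); the r=4 cylinder at (14, 3) contributes a regular 24-gon of circumradius 4 (perimeter = 2·24·4.000·sin(180°/24) = 25.06 mm); the cube at (14, 3) is not intersected at this z (z outside [0.5, 12.5]); Combining (union): the regions partially overlap (shared area 24.85 mm²), so the edge portions inside another operand are dropped and the merged outline is re-measured after clipping — boundary = 49.53 mm. So its perimeter = 49.53 mm. Layer 7 (z = 2.24): the r=10 cylinder gives a regular 24-gon of circumradius 10 (constant along its height) (perimeter = 2·24·10.000·sin(180°/24) = 62.65 mm); the cube at (4, 3) is absent (z outside [2.5, 25.5]); the cylinder at (14, 3) is absent (z outside [2.5, 25.5]); the 26.5×6.5 cube at (14, 3) contributes its full rectangle (perimeter 66.00 mm); Merging all regions: the 2 present regions are separate (no shared area or edge), so areas and boundary lengths simply add and each stays a separate island — boundary = 128.65 mm. So its perimeter = 128.65 mm. Layer 7 is larger (128.65 vs 49.53 mm).

layer 7 (z = 2.24 mm)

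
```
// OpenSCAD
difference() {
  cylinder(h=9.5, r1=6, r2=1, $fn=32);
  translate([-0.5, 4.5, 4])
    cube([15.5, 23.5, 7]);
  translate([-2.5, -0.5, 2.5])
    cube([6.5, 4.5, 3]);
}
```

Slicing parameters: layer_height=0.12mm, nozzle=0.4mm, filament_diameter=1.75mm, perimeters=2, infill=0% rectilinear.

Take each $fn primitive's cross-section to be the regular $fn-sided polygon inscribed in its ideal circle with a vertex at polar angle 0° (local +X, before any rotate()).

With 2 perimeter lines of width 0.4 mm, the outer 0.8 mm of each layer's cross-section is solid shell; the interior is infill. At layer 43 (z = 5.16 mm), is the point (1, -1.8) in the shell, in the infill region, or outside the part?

infill

At z = 5.16 mm: the cone: at t=0.543 of its height the radius interpolates to r₁+(r₂−r₁)t = 3.284, giving a regular 32-gon of that circumradius; the 15.5×23.5 cube at (-0.5, 4.5) contributes its full rectangle; the cube at (-2.5, -0.5) (footprint 6.5×4.5) is included at this height; Taking the first minus the rest: starting from the cone, the 15.5×23.5 cube at (-0.5, 4.5) misses the remaining region (no effect); the 6.5×4.5 cube at (-2.5, -0.5) partially overlaps it — only the 18.60 mm² overlap (of its 29.25 mm²) is removed, clipping the outline — 1 connected region. Overall, the cross-section is a single solid region. The nearest boundary edge runs (1.82, -2.73)→(1.26, -3.03); distance from the point to it = 1.21 mm. The point is inside the cross-section and 1.21 mm from the nearest boundary — more than the 0.8 mm shell width (2 × 0.4), so it's in the infill interior.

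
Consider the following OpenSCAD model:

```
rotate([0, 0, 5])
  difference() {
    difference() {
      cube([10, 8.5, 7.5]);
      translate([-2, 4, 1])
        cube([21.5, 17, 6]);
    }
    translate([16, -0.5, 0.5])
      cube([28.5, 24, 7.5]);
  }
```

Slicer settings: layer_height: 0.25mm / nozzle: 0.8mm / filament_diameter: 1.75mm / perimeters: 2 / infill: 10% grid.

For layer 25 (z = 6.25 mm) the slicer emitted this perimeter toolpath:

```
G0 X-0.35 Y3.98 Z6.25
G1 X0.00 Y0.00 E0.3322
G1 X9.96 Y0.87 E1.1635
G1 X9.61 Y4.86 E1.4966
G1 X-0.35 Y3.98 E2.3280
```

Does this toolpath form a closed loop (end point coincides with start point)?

Start point (G0): (-0.35, 3.98). End point (last G1): the path returns to the start — closed.

yes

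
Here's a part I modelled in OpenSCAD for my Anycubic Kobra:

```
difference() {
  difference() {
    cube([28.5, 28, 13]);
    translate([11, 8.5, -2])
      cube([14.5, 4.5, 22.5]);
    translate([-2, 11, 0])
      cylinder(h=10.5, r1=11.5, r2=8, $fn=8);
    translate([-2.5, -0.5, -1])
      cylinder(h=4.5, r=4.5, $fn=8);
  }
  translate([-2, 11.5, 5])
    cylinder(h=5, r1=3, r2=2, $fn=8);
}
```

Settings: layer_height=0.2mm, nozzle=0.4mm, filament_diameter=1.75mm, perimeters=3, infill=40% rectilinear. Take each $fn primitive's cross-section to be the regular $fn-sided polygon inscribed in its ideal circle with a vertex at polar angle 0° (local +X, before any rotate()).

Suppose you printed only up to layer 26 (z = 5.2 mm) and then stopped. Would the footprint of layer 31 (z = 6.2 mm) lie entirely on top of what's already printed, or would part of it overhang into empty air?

Compare the two slices. At z = 5.2: the cube is present — its section is the full 28.5×28 rectangle (area 798.00 mm²); the cube at (11, 8.5) (footprint 14.5×4.5) is included at this height (area 65.25 mm²); the cone at (-2, 11): at t=0.495 of its height the radius interpolates to r₁+(r₂−r₁)t = 9.767, giving a regular 8-gon of that circumradius (area = (8/2)·9.767²·sin(360°/8) = 269.80 mm²); the cylinder at (-2.5, -0.5) is absent (z outside [-1, 3.5]); After the difference (first − rest): starting from the 28.5×28 cube (798.00 mm²), the 14.5×4.5 cube at (11, 8.5) lies wholly inside it (removes its full 65.25 mm² and its 38.00 mm outline becomes a hole wall); the cone at (-2, 11) partially overlaps it — only the 97.49 mm² overlap (of its 269.80 mm²) is removed, clipping the outline — area = 635.26 mm²; the cone at (-2, 11.5) (r1=3→r2=2) has section circumradius 2.960 here — a regular 8-gon (area = (8/2)·2.960²·sin(360°/8) = 24.78 mm²); Taking the first minus the rest: starting from the result so far (635.26 mm²), the cone at (-2, 11.5) misses the remaining region (no effect) — area = 635.26 mm². At z = 6.2: the cube (footprint 28.5×28) is included at this height (area 798.00 mm²); the cube at (11, 8.5) (footprint 14.5×4.5) is included at this height (area 65.25 mm²); the cone at (-2, 11): at t=0.590 of its height the radius interpolates to r₁+(r₂−r₁)t = 9.433, giving a regular 8-gon of that circumradius (area = (8/2)·9.433²·sin(360°/8) = 251.70 mm²); the cylinder at (-2.5, -0.5) does not reach this height (z outside [-1, 3.5]); Subtracting the remaining from the first: starting from the 28.5×28 cube (798.00 mm²), the 14.5×4.5 cube at (11, 8.5) lies wholly inside it (removes its full 65.25 mm² and its 38.00 mm outline becomes a hole wall); the cone at (-2, 11) partially overlaps it — only the 89.77 mm² overlap (of its 251.70 mm²) is removed, clipping the outline — area = 642.98 mm²; the cone at (-2, 11.5) (r1=3→r2=2) has section circumradius 2.760 here — a regular 8-gon (area = (8/2)·2.760²·sin(360°/8) = 21.55 mm²); Taking the first minus the rest: starting from that combined region (642.98 mm²), the cone at (-2, 11.5) misses the remaining region (no effect) — area = 642.98 mm². Checking containment: at z = 6.2 the cross-section extends beyond the z = 5.2 cross-section by about 7.72 mm².

part overhangs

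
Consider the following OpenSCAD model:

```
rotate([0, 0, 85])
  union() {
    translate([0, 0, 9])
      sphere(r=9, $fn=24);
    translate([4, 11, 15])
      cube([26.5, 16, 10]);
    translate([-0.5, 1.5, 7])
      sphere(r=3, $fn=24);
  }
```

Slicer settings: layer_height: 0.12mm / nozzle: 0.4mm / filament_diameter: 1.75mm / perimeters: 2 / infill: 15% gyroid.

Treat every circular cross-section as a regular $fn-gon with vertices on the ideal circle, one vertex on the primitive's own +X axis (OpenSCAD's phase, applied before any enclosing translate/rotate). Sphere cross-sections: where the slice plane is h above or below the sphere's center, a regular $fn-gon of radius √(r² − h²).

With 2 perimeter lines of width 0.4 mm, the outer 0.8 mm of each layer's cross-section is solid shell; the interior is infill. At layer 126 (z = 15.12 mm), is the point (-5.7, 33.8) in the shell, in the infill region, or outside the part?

outside

At z = 15.12 mm: the r=9 sphere contributes a regular 24-gon of circumradius √(9²−6.12²) = 6.599; the cube at (4, 11) (footprint 26.5×16) is included at this height; the sphere at (-0.5, 1.5) does not reach this height (|z−center|=8.120 > r=3); Merging all regions: the 2 present regions are separate (no shared area or edge), so areas and boundary lengths simply add and each stays a separate island — 2 connected regions; (whole slice rotated 85° about Z — lengths, areas and connectivity unchanged). Overall, the cross-section has 2 separate islands. Undo the 85° rotation: the query point maps to (33.175, 8.624) in the un-rotated model frame. The nearest boundary edge runs (30.50, 27.00)→(30.50, 11.00); distance from the point to it = 3.58 mm. The point is not inside any of the regions above, so it lies outside the cross-section (3.58 mm from the nearest boundary).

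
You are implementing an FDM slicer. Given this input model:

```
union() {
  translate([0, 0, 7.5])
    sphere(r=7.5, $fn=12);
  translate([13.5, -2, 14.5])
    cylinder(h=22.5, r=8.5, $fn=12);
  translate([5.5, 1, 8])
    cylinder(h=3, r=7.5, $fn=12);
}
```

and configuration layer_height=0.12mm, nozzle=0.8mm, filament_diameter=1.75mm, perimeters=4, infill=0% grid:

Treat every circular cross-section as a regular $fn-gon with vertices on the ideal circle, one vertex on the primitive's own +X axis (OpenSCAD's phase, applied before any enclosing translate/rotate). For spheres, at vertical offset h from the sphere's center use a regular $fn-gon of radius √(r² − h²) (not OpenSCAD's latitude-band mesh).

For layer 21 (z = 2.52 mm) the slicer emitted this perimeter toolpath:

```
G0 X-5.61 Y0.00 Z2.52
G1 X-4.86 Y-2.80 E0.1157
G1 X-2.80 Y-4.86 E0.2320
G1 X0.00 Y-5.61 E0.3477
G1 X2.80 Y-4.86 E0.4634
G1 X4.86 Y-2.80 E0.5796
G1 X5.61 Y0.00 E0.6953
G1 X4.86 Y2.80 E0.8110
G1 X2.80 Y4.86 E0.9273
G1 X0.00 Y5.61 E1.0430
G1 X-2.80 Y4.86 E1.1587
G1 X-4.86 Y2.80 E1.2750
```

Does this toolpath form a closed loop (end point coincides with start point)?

Start point (G0): (-5.61, 0.00). End point (last G1): the path does not return to the start — open.

no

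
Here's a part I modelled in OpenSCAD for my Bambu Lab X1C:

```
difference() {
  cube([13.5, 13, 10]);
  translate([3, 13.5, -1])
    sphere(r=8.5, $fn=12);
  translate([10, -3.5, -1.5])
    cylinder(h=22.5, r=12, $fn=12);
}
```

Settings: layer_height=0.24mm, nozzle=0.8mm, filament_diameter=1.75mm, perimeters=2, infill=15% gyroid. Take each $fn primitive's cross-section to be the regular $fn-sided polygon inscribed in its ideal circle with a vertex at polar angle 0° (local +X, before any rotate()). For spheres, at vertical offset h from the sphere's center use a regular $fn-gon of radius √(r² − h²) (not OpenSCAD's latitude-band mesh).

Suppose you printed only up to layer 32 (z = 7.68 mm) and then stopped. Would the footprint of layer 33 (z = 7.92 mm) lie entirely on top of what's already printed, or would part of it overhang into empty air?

entirely on top

Compare the two slices. At z = 7.68: the 13.5×13 cube contributes its full rectangle (area 175.50 mm²); the sphere at (3, 13.5) is absent (|z−center|=8.680 > r=8.5); the r=12 cylinder at (10, -3.5) gives a regular 12-gon of circumradius 12 (constant along its height) (area = (12/2)·12.000²·sin(360°/12) = 432.00 mm²); After the difference (first − rest): starting from the 13.5×13 cube (175.50 mm²), the r=12 cylinder at (10, -3.5) partially overlaps it — only the 93.85 mm² overlap (of its 432.00 mm²) is removed, clipping the outline — area = 81.65 mm². At z = 7.92: the 13.5×13 cube contributes its full rectangle (area 175.50 mm²); the sphere at (3, 13.5) is not intersected at this z (|z−center|=8.920 > r=8.5); the r=12 cylinder at (10, -3.5) contributes a regular 12-gon of circumradius 12 (area = (12/2)·12.000²·sin(360°/12) = 432.00 mm²); Taking the first minus the rest: starting from the 13.5×13 cube (175.50 mm²), the r=12 cylinder at (10, -3.5) partially overlaps it — only the 93.85 mm² overlap (of its 432.00 mm²) is removed, clipping the outline — area = 81.65 mm². Checking containment: the cross-section at z = 7.92 is a subset of the cross-section at z = 7.68.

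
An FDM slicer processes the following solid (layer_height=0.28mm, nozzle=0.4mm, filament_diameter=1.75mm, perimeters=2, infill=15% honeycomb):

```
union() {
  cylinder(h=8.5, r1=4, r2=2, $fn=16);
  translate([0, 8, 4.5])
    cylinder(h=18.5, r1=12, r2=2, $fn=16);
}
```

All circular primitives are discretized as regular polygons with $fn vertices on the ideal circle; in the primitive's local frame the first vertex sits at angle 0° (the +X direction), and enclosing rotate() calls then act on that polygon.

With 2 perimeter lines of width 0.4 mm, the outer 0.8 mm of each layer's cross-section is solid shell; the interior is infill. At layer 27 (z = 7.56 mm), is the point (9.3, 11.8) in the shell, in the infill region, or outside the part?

shell

At z = 7.56 mm: the cone (r1=4→r2=2) has section circumradius 2.221 here — a regular 16-gon; the cone at (0, 8) (r1=12→r2=2) has section circumradius 10.346 here — a regular 16-gon; Merging all regions: the cone lies entirely inside the cone at (0, 8), so the union is just the cone at (0, 8) — 1 connected region. Overall, the cross-section is a single solid region. The nearest boundary edge runs (9.56, 11.96)→(10.35, 8.00); distance from the point to it = 0.28 mm. The point is inside the cross-section, 0.28 mm from the nearest boundary — within the 0.8 mm shell band (2 × 0.4).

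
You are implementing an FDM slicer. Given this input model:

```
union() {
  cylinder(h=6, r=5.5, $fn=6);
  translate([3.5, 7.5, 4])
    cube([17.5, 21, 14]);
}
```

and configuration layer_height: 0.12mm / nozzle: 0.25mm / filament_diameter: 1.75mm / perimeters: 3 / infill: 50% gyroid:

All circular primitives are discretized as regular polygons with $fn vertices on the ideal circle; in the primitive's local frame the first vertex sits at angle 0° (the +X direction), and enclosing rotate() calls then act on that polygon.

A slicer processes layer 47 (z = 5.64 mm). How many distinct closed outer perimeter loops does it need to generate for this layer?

At z = 5.64 mm: the r=5.5 cylinder gives a regular 6-gon of circumradius 5.5 (constant along its height); the cube at (3.5, 7.5) (footprint 17.5×21) is included at this height; Taking the union: the 2 present regions are separate (no shared area or edge), so areas and boundary lengths simply add and each stays a separate island — 2 connected regions. The result has 2 disconnected regions.

2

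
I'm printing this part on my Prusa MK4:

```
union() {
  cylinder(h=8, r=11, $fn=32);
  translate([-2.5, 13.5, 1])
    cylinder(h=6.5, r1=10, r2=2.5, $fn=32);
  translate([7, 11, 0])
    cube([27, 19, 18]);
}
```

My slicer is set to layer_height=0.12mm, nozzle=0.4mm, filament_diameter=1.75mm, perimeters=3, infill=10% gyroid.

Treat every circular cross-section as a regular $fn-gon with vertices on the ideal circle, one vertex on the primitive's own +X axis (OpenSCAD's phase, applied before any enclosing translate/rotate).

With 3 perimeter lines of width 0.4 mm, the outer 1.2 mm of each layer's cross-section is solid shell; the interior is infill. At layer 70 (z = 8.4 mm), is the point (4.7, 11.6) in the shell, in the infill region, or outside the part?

At z = 8.4 mm: the cylinder is not intersected at this z (z outside [0, 8]); the cone at (-2.5, 13.5) is absent (z outside [1, 7.5]); the cube at (7, 11) (footprint 27×19) is included at this height; Merging all regions: only the 27×19 cube at (7, 11) is present, so the union is just that shape — 1 connected region. Overall, the cross-section is a single solid region. The nearest boundary edge runs (7.00, 30.00)→(7.00, 11.00); distance from the point to it = 2.30 mm. The point is not inside any of the regions above, so it lies outside the cross-section (2.30 mm from the nearest boundary).

outside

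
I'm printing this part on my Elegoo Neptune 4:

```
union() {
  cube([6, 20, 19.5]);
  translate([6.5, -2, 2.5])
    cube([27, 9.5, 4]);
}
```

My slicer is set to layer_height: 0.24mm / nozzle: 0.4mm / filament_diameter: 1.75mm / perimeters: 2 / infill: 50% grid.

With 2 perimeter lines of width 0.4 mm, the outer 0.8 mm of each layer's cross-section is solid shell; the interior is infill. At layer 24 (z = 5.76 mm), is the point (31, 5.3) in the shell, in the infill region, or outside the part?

infill

At z = 5.76 mm: the cube (footprint 6×20) is included at this height; the cube at (6.5, -2) (footprint 27×9.5) is included at this height; Merging all regions: the 2 present regions are separate (no shared area or edge), so areas and boundary lengths simply add and each stays a separate island — 2 connected regions. Overall, the cross-section has 2 separate islands. The nearest boundary edge runs (6.50, 7.50)→(33.50, 7.50); distance from the point to it = 2.20 mm. (Shell/infill is judged within the island containing the point — the largest one.) The point is inside the cross-section and 2.20 mm from the nearest boundary — more than the 0.8 mm shell width (2 × 0.4), so it's in the infill interior.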